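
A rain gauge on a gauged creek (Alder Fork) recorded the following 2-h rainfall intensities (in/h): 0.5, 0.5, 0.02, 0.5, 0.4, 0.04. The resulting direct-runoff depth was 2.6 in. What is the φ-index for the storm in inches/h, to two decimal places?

φ ≈ 0.15 in/h

Only the 4 blocks with intensity above φ contribute runoff: 0.5, 0.5, 0.5, 0.4 in/h.
Σ(I−φ)·Δt = d  ⇒  (0.5+0.5+0.5+0.4 − 4φ)·2 = 2.6
φ = (1.900 − 2.6/2) / 4 = 0.15 in/h.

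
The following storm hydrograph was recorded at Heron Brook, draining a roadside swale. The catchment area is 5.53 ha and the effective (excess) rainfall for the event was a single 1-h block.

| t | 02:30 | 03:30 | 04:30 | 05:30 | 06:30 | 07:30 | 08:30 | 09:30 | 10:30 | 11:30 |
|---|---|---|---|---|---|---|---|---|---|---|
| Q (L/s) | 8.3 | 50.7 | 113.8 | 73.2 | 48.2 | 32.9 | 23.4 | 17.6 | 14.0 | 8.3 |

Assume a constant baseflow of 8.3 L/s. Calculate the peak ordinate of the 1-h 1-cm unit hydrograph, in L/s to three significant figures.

U_p ≈ 52.7 L/s

Direct runoff: 0.0, 42.4, 105.5, 64.9, 39.9, 24.6, 15.1, 9.3, 5.7, 0.0 L/s; ΣQ_DR = 307.4 L/s, peak = 105.5 L/s.
Runoff depth d = ΣQ_DR·Δt / A = 307.4 × 3600 / (5.53 ha) = 20.01 mm.
The 1-cm UH is the DRH scaled by (10 mm)/d, so U_p = 105.5 × 10/20.01 = 52.7 L/s.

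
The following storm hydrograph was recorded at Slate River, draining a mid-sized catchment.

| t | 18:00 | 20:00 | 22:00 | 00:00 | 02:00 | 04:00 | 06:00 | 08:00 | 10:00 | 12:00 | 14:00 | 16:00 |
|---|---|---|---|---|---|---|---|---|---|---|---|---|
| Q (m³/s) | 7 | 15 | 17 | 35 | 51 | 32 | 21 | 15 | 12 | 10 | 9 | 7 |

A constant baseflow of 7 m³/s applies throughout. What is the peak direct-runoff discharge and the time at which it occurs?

Q_p = 44.0 m³/s at t = 02:00

Subtracting baseflow gives direct-runoff ordinates: 0.0, 8.0, 10.0, 28.0, 44.0, 25.0, 14.0, 8.0, 5.0, 3.0, 2.0, 0.0 m³/s.
The maximum is 44.0 m³/s, occurring at the reading for t = 02:00.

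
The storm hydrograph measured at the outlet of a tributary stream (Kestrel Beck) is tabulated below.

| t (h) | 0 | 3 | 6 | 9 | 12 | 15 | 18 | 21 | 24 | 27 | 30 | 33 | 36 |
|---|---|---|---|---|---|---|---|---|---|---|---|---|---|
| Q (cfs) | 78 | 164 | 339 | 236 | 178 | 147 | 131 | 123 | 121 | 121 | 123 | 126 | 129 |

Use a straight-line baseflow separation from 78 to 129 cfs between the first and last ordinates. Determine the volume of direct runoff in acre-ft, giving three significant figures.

Direct-runoff ordinates (Q − Q_b): 0.00, 81.75, 252.50, 145.25, 83.00, 47.75, 27.50, 15.25, 9.00, 4.75, 2.50, 1.25, 0.00 cfs.
ΣQ_DR = 670.5 cfs.
With Δt = 3 h = 10800 s, V = ΣQ_DR · Δt = 670.5 × 10800 = 7.24 × 10^6 ft³ = 166 acre-ft.

V ≈ 166 acre-ft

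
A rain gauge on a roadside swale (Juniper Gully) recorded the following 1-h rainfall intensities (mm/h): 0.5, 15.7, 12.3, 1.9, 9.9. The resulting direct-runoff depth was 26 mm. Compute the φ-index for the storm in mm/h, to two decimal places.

Only the 3 blocks with intensity above φ contribute runoff: 15.7, 12.3, 9.9 mm/h.
Σ(I−φ)·Δt = d  ⇒  (15.7+12.3+9.9 − 3φ)·1 = 26
φ = (37.90 − 26/1) / 3 = 3.97 mm/h.

φ ≈ 3.97 mm/h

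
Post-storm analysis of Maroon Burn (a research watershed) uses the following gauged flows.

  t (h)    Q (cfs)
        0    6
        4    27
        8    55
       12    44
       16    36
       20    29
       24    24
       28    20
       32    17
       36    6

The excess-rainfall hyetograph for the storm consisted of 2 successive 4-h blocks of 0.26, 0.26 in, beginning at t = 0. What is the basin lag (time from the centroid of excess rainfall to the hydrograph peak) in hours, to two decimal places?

Centroid of excess rainfall: t_c = Σ P_i·t̄_i / ΣP_i = 4.0000 h (block centres at 2, 6 h).
Hydrograph peak occurs at t = 8 h, so basin lag t_L = 8 − 4.0000 = 4.00 h.

t_L ≈ 4.00 h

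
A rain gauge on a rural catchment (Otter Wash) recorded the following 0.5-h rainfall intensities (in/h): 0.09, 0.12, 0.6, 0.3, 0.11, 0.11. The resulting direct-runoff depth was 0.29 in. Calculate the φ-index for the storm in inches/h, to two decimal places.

φ ≈ 0.16 in/h

Only the 2 blocks with intensity above φ contribute runoff: 0.6, 0.3 in/h.
Σ(I−φ)·Δt = d  ⇒  (0.6+0.3 − 2φ)·0.5 = 0.29
φ = (0.9000 − 0.29/0.5) / 2 = 0.16 in/h.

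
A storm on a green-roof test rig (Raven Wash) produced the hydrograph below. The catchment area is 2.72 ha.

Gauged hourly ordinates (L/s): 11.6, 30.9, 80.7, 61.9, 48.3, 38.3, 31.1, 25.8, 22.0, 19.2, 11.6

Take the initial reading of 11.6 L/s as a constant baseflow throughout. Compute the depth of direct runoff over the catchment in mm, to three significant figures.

Direct runoff: 0.0, 19.3, 69.1, 50.3, 36.7, 26.7, 19.5, 14.2, 10.4, 7.6, 0.0 L/s; ΣQ_DR = 253.8 L/s.
V = ΣQ_DR · Δt = 253.8 × 3600 s = 9.137 × 10^5 L.
Over A = 2.72 ha, depth = V / A = 33.6 mm.

d ≈ 33.6 mm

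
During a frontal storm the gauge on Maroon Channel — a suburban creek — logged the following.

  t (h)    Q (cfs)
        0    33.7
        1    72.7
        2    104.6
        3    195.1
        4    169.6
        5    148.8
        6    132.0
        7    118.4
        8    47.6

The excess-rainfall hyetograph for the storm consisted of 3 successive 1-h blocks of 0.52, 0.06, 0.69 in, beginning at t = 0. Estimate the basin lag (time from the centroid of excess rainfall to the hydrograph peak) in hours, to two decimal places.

t_L ≈ 1.37 h

Centroid of excess rainfall: t_c = Σ P_i·t̄_i / ΣP_i = 1.6339 h (block centres at 0.5, 1.5, 2.5 h).
Hydrograph peak occurs at t = 3 h, so basin lag t_L = 3 − 1.6339 = 1.37 h.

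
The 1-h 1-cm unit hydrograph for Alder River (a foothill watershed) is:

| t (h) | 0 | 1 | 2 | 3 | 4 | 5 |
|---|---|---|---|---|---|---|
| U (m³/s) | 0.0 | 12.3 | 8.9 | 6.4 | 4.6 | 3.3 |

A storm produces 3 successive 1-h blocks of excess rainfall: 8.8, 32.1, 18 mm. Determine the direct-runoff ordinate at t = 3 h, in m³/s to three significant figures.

By discrete convolution, Q_j = Σ (P_i / 10 mm) · U_{j−i}.
At t = 3 h (j=3): Q = (8.8/10)·6.4 + (32.1/10)·8.9 + (18/10)·12.3 = 56.3 m³/s.

Q ≈ 56.3 m³/s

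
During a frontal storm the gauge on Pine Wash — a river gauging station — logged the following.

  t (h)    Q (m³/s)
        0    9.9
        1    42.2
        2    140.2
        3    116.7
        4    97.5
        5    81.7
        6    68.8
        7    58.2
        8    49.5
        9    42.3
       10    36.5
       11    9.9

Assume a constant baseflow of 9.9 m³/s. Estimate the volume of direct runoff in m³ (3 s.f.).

Direct-runoff ordinates (Q − Q_b): 0.0, 32.3, 130.3, 106.8, 87.6, 71.8, 58.9, 48.3, 39.6, 32.4, 26.6, 0.0 m³/s.
ΣQ_DR = 634.6 m³/s.
With Δt = 1 h = 3600 s, V = ΣQ_DR · Δt = 634.6 × 3600 = 2.28 × 10^6 m³.

V ≈ 2.28 × 10^6 m³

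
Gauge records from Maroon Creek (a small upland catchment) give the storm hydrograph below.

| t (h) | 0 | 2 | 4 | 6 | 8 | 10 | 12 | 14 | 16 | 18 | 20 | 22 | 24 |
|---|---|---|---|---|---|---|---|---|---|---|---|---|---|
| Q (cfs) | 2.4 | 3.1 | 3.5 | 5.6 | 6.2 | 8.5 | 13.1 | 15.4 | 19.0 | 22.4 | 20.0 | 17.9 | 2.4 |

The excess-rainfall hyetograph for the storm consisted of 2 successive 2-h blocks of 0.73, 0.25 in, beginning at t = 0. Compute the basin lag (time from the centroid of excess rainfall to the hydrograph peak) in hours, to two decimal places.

t_L ≈ 16.49 h

Centroid of excess rainfall: t_c = Σ P_i·t̄_i / ΣP_i = 1.5102 h (block centres at 1, 3 h).
Hydrograph peak occurs at t = 18 h, so basin lag t_L = 18 − 1.5102 = 16.49 h.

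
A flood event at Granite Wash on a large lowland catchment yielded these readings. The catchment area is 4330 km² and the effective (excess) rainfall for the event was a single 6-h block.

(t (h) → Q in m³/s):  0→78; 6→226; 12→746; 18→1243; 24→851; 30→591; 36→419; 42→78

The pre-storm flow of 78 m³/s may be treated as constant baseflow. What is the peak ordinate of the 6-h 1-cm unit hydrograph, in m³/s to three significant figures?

Direct runoff: 0.0, 148.0, 668.0, 1165.0, 773.0, 513.0, 341.0, 0.0 m³/s; ΣQ_DR = 3608 m³/s, peak = 1165.0 m³/s.
Runoff depth d = ΣQ_DR·Δt / A = 3608 × 21600 / (4330 km²) = 18.00 mm.
The 1-cm UH is the DRH scaled by (10 mm)/d, so U_p = 1165.0 × 10/18.00 = 647 m³/s.

U_p ≈ 647 m³/s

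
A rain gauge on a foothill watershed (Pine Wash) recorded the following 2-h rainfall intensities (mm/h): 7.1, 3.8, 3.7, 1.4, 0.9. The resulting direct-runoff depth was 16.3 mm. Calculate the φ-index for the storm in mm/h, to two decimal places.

Only the 3 blocks with intensity above φ contribute runoff: 7.1, 3.8, 3.7 mm/h.
Σ(I−φ)·Δt = d  ⇒  (7.1+3.8+3.7 − 3φ)·2 = 16.3
φ = (14.60 − 16.3/2) / 3 = 2.15 mm/h.

φ ≈ 2.15 mm/h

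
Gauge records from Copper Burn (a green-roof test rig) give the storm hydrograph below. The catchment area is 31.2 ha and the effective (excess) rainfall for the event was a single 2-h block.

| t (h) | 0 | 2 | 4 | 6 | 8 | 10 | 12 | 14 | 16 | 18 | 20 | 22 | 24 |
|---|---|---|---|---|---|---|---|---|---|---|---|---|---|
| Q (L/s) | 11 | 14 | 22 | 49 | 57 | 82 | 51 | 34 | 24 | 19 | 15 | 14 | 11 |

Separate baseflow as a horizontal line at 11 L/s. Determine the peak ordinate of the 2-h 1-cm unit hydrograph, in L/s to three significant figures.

U_p ≈ 118 L/s

Direct runoff: 0.0, 3.0, 11.0, 38.0, 46.0, 71.0, 40.0, 23.0, 13.0, 8.0, 4.0, 3.0, 0.0 L/s; ΣQ_DR = 260.0 L/s, peak = 71.0 L/s.
Runoff depth d = ΣQ_DR·Δt / A = 260.0 × 7200 / (31.2 ha) = 6.000 mm.
The 1-cm UH is the DRH scaled by (10 mm)/d, so U_p = 71.0 × 10/6.000 = 118 L/s.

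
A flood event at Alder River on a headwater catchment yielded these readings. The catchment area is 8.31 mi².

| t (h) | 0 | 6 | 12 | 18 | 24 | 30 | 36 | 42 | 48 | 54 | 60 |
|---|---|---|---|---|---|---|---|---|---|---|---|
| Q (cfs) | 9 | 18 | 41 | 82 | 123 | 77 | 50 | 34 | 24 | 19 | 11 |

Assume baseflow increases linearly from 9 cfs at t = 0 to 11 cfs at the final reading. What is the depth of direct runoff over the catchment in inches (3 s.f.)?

d ≈ 0.423 in

Direct runoff: 0.00, 8.80, 31.60, 72.40, 113.20, 67.00, 39.80, 23.60, 13.40, 8.20, 0.00 cfs; ΣQ_DR = 378.0 cfs.
V = ΣQ_DR · Δt = 378.0 × 21600 s = 8.165 × 10^6 ft³.
Over A = 8.31 mi², depth = V / A = 0.423 in.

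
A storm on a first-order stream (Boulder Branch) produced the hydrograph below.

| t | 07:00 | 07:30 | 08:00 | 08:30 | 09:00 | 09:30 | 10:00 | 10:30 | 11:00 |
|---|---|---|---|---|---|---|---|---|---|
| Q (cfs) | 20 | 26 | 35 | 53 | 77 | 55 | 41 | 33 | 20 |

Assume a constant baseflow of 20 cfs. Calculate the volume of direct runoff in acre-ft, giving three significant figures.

V ≈ 7.44 acre-ft

Direct-runoff ordinates (Q − Q_b): 0.0, 6.0, 15.0, 33.0, 57.0, 35.0, 21.0, 13.0, 0.0 cfs.
ΣQ_DR = 180.0 cfs.
With Δt = 0.5 h = 1800 s, V = ΣQ_DR · Δt = 180.0 × 1800 = 3.24 × 10^5 ft³ = 7.44 acre-ft.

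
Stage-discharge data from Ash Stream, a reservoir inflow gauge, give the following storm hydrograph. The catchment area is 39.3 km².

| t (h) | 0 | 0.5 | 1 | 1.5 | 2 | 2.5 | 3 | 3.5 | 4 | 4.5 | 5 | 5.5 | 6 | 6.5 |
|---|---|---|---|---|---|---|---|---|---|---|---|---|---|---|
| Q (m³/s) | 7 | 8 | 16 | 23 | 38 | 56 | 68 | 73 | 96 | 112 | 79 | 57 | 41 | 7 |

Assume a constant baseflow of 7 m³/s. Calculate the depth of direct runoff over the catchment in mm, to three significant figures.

d ≈ 26.7 mm

Direct runoff: 0.0, 1.0, 9.0, 16.0, 31.0, 49.0, 61.0, 66.0, 89.0, 105.0, 72.0, 50.0, 34.0, 0.0 m³/s; ΣQ_DR = 583.0 m³/s.
V = ΣQ_DR · Δt = 583.0 × 1800 s = 1.049 × 10^6 m³.
Over A = 39.3 km², depth = V / A = 26.7 mm.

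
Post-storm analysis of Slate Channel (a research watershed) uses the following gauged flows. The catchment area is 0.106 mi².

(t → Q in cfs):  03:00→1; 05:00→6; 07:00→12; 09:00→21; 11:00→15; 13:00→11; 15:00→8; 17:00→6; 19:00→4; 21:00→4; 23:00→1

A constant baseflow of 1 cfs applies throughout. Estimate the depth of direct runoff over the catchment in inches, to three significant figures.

Direct runoff: 0.0, 5.0, 11.0, 20.0, 14.0, 10.0, 7.0, 5.0, 3.0, 3.0, 0.0 cfs; ΣQ_DR = 78.00 cfs.
V = ΣQ_DR · Δt = 78.00 × 7200 s = 5.616 × 10^5 ft³.
Over A = 0.106 mi², depth = V / A = 2.28 in.

d ≈ 2.28 in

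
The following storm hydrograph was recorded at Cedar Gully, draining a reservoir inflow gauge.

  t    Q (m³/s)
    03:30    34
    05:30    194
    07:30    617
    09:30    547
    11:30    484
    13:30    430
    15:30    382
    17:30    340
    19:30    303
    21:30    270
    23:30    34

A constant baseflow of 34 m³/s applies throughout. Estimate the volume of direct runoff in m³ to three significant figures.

V ≈ 2.35 × 10^7 m³

Direct-runoff ordinates (Q − Q_b): 0.0, 160.0, 583.0, 513.0, 450.0, 396.0, 348.0, 306.0, 269.0, 236.0, 0.0 m³/s.
ΣQ_DR = 3261 m³/s.
With Δt = 2 h = 7200 s, V = ΣQ_DR · Δt = 3261 × 7200 = 2.35 × 10^7 m³.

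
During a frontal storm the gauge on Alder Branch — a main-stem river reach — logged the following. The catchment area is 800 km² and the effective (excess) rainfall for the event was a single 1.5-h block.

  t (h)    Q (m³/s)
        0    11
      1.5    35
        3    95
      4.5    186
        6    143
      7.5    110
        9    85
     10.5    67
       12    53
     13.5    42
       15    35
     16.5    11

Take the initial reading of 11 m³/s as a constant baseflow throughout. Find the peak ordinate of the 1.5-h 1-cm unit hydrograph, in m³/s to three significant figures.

U_p ≈ 350 m³/s

Direct runoff: 0.0, 24.0, 84.0, 175.0, 132.0, 99.0, 74.0, 56.0, 42.0, 31.0, 24.0, 0.0 m³/s; ΣQ_DR = 741.0 m³/s, peak = 175.0 m³/s.
Runoff depth d = ΣQ_DR·Δt / A = 741.0 × 5400 / (800 km²) = 5.002 mm.
The 1-cm UH is the DRH scaled by (10 mm)/d, so U_p = 175.0 × 10/5.002 = 350 m³/s.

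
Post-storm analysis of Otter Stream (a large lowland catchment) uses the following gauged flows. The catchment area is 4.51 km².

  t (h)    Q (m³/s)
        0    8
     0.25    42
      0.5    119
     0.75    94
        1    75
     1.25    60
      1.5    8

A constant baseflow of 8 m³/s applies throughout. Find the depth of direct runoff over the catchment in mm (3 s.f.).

d ≈ 69.8 mm

Direct runoff: 0.0, 34.0, 111.0, 86.0, 67.0, 52.0, 0.0 m³/s; ΣQ_DR = 350.0 m³/s.
V = ΣQ_DR · Δt = 350.0 × 900 s = 3.150 × 10^5 m³.
Over A = 4.51 km², depth = V / A = 69.8 mm.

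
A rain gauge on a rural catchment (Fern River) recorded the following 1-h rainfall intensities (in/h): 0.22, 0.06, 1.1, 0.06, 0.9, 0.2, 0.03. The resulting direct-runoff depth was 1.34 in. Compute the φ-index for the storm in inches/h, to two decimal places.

Only the 2 blocks with intensity above φ contribute runoff: 1.1, 0.9 in/h.
Σ(I−φ)·Δt = d  ⇒  (1.1+0.9 − 2φ)·1 = 1.34
φ = (2.000 − 1.34/1) / 2 = 0.33 in/h.

φ ≈ 0.33 in/h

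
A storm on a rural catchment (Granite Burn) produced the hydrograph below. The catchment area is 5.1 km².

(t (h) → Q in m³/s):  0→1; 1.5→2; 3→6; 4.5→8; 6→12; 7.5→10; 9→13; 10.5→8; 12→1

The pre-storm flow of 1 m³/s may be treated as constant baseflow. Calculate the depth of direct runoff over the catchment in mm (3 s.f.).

Direct runoff: 0.0, 1.0, 5.0, 7.0, 11.0, 9.0, 12.0, 7.0, 0.0 m³/s; ΣQ_DR = 52.00 m³/s.
V = ΣQ_DR · Δt = 52.00 × 5400 s = 2.808 × 10^5 m³.
Over A = 5.1 km², depth = V / A = 55.1 mm.

d ≈ 55.1 mm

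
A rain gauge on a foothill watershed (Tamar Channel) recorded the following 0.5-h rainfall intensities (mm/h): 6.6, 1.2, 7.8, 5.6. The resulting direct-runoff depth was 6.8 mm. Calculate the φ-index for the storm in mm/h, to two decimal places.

Only the 3 blocks with intensity above φ contribute runoff: 6.6, 7.8, 5.6 mm/h.
Σ(I−φ)·Δt = d  ⇒  (6.6+7.8+5.6 − 3φ)·0.5 = 6.8
φ = (20.00 − 6.8/0.5) / 3 = 2.13 mm/h.

φ ≈ 2.13 mm/h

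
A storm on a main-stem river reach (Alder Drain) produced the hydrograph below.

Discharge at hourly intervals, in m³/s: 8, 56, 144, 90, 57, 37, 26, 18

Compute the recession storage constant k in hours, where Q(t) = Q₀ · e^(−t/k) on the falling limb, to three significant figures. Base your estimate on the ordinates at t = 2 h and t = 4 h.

On the falling limb, Q drops from 144 to 57 m³/s between t = 2 h and t = 4 h (Δt = 2 h).
k = −Δt / ln(Q₂/Q₁) = −2 / ln(57/144) = 2.16 h.

k ≈ 2.16 h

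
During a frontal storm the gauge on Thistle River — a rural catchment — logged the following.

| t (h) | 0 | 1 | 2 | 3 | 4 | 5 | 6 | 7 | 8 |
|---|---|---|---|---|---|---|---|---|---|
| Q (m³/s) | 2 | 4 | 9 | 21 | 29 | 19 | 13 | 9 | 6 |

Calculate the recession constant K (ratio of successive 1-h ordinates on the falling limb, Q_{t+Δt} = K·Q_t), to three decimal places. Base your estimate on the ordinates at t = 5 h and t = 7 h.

K ≈ 0.688

Using the recession-limb readings at t = 5 h and t = 7 h: Q falls from 19 to 9 m³/s over 2 intervals.
K = (Q₂/Q₁)^(1/2) = (9/19)^(1/2) = 0.688.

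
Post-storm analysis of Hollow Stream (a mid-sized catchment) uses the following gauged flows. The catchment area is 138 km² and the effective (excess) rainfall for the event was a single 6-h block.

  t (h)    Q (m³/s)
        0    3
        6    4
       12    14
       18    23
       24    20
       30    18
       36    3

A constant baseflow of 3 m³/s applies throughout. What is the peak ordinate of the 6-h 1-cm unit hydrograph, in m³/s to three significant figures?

U_p ≈ 20.0 m³/s

Direct runoff: 0.0, 1.0, 11.0, 20.0, 17.0, 15.0, 0.0 m³/s; ΣQ_DR = 64.00 m³/s, peak = 20.0 m³/s.
Runoff depth d = ΣQ_DR·Δt / A = 64.00 × 21600 / (138 km²) = 10.02 mm.
The 1-cm UH is the DRH scaled by (10 mm)/d, so U_p = 20.0 × 10/10.02 = 20.0 m³/s.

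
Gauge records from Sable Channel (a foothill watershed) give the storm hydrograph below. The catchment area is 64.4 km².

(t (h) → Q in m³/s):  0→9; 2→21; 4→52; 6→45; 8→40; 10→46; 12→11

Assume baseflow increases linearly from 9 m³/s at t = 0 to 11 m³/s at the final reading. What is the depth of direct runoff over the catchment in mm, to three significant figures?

Direct runoff: 0.00, 11.67, 42.33, 35.00, 29.67, 35.33, 0.00 m³/s; ΣQ_DR = 154.0 m³/s.
V = ΣQ_DR · Δt = 154.0 × 7200 s = 1.109 × 10^6 m³.
Over A = 64.4 km², depth = V / A = 17.2 mm.

d ≈ 17.2 mm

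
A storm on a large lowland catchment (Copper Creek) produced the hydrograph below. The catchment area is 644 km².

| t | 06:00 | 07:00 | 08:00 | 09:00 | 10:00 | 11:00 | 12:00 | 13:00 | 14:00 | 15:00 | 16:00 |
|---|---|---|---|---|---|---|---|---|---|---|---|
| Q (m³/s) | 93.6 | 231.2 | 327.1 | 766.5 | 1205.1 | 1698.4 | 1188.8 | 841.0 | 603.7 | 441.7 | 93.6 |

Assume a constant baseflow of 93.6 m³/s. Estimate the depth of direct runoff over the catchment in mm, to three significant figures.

Direct runoff: 0.0, 137.6, 233.5, 672.9, 1111.5, 1604.8, 1095.2, 747.4, 510.1, 348.1, 0.0 m³/s; ΣQ_DR = 6461 m³/s.
V = ΣQ_DR · Δt = 6461 × 3600 s = 2.326 × 10^7 m³.
Over A = 644 km², depth = V / A = 36.1 mm.

d ≈ 36.1 mm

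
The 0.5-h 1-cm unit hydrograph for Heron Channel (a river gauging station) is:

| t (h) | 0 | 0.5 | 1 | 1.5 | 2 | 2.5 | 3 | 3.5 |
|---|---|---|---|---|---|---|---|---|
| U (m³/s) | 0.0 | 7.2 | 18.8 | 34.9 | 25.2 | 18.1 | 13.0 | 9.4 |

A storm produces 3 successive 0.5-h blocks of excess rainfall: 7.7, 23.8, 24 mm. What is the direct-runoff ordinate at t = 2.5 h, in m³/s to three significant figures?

Q ≈ 158 m³/s

By discrete convolution, Q_j = Σ (P_i / 10 mm) · U_{j−i}.
At t = 2.5 h (j=5): Q = (7.7/10)·18.1 + (23.8/10)·25.2 + (24/10)·34.9 = 158 m³/s.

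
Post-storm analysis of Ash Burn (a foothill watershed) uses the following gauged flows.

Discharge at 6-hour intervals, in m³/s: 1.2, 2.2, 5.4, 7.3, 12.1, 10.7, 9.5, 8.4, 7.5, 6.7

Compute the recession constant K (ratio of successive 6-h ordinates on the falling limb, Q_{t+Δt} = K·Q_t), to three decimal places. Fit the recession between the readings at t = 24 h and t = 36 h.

K ≈ 0.886

Using the recession-limb readings at t = 24 h and t = 36 h: Q falls from 12.1 to 9.5 m³/s over 2 intervals.
K = (Q₂/Q₁)^(1/2) = (9.5/12.1)^(1/2) = 0.886.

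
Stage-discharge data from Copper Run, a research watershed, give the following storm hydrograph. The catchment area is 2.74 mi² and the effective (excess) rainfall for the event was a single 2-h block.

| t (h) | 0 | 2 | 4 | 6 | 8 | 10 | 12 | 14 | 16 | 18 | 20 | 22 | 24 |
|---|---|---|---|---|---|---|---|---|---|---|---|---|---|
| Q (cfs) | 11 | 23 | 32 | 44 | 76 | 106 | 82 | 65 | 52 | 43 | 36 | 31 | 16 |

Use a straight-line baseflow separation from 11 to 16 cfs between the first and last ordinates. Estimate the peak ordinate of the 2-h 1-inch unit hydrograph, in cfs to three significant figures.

U_p ≈ 186 cfs

Direct runoff: 0.00, 11.58, 20.17, 31.75, 63.33, 92.92, 68.50, 51.08, 37.67, 28.25, 20.83, 15.42, 0.00 cfs; ΣQ_DR = 441.5 cfs, peak = 92.92 cfs.
Runoff depth d = ΣQ_DR·Δt / A = 441.5 × 7200 / (2.74 mi²) = 0.4994 in.
The 1-inch UH is the DRH scaled by (1 in)/d, so U_p = 92.92 × 1/0.4994 = 186 cfs.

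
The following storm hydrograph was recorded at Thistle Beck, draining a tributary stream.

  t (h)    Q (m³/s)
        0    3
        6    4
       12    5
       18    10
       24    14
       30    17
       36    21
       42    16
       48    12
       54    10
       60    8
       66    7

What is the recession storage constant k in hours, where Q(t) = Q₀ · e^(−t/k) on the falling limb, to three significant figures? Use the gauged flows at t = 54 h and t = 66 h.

On the falling limb, Q drops from 10 to 7 m³/s between t = 54 h and t = 66 h (Δt = 12 h).
k = −Δt / ln(Q₂/Q₁) = −12 / ln(7/10) = 33.6 h.

k ≈ 33.6 h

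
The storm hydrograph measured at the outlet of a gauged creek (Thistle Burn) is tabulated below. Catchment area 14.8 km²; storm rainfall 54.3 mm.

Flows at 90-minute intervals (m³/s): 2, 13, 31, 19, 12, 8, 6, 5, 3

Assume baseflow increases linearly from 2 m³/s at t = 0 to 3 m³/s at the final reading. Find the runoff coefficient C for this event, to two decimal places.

ΣQ_DR = 76.50 m³/s; V = ΣQ_DR·Δt = 4.131 × 10^5 m³.
Runoff depth d = V / A = 27.91 mm.
C = d / P = 27.91 / 54.3 = 0.51.

C ≈ 0.51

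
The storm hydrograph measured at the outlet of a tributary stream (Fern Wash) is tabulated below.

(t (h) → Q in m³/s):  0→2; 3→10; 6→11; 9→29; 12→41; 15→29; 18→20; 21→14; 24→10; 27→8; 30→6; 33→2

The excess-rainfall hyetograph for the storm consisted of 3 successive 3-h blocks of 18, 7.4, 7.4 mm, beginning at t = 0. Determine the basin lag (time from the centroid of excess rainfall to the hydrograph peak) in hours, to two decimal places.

t_L ≈ 8.47 h

Centroid of excess rainfall: t_c = Σ P_i·t̄_i / ΣP_i = 3.5305 h (block centres at 1.5, 4.5, 7.5 h).
Hydrograph peak occurs at t = 12 h, so basin lag t_L = 12 − 3.5305 = 8.47 h.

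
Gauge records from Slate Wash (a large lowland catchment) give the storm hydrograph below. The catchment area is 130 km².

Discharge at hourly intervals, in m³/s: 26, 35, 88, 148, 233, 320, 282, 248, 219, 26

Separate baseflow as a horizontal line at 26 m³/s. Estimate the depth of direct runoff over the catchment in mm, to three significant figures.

d ≈ 37.8 mm

Direct runoff: 0.0, 9.0, 62.0, 122.0, 207.0, 294.0, 256.0, 222.0, 193.0, 0.0 m³/s; ΣQ_DR = 1365 m³/s.
V = ΣQ_DR · Δt = 1365 × 3600 s = 4.914 × 10^6 m³.
Over A = 130 km², depth = V / A = 37.8 mm.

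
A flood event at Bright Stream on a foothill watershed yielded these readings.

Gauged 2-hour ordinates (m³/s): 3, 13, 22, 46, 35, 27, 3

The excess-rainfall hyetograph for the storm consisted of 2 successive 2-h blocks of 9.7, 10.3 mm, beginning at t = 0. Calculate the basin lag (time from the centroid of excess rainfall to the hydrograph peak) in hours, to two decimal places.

t_L ≈ 3.97 h

Centroid of excess rainfall: t_c = Σ P_i·t̄_i / ΣP_i = 2.0300 h (block centres at 1, 3 h).
Hydrograph peak occurs at t = 6 h, so basin lag t_L = 6 − 2.0300 = 3.97 h.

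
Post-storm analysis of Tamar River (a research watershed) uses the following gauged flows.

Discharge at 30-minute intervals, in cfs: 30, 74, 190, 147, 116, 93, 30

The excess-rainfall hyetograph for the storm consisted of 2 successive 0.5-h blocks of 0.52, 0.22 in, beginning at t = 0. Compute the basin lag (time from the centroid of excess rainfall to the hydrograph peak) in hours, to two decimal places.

Centroid of excess rainfall: t_c = Σ P_i·t̄_i / ΣP_i = 0.3986 h (block centres at 0.25, 0.75 h).
Hydrograph peak occurs at t = 1 h, so basin lag t_L = 1 − 0.3986 = 0.60 h.

t_L ≈ 0.60 h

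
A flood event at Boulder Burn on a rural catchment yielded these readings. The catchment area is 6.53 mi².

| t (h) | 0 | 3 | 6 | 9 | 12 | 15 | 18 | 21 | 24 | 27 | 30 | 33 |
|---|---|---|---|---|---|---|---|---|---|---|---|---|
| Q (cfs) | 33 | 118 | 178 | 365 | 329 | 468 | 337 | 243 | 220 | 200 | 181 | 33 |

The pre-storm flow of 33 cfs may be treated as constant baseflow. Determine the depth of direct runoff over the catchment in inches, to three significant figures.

Direct runoff: 0.0, 85.0, 145.0, 332.0, 296.0, 435.0, 304.0, 210.0, 187.0, 167.0, 148.0, 0.0 cfs; ΣQ_DR = 2309 cfs.
V = ΣQ_DR · Δt = 2309 × 10800 s = 2.494 × 10^7 ft³.
Over A = 6.53 mi², depth = V / A = 1.64 in.

d ≈ 1.64 in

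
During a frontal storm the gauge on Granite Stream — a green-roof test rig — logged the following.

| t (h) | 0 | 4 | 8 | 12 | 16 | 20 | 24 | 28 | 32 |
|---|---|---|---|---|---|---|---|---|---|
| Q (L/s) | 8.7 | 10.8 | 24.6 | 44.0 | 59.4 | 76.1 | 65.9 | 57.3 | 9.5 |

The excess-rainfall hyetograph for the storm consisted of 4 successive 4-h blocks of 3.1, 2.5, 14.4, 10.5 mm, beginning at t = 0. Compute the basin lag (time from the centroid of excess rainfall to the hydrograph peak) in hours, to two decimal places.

Centroid of excess rainfall: t_c = Σ P_i·t̄_i / ΣP_i = 10.2361 h (block centres at 2, 6, 10, 14 h).
Hydrograph peak occurs at t = 20 h, so basin lag t_L = 20 − 10.2361 = 9.76 h.

t_L ≈ 9.76 h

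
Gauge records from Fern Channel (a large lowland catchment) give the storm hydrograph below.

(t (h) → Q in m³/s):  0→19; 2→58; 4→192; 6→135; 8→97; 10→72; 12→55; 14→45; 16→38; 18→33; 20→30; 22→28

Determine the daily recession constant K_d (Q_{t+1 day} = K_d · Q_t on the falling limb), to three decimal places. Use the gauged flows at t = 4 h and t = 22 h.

Between t = 4 h and t = 22 h the flow falls from 192 to 28 m³/s over 9×2 h = 18 h.
Per-interval ratio K = (28/192)^(1/9) = 0.8074; K_d = K^(24/2) = 0.077.

K_d ≈ 0.077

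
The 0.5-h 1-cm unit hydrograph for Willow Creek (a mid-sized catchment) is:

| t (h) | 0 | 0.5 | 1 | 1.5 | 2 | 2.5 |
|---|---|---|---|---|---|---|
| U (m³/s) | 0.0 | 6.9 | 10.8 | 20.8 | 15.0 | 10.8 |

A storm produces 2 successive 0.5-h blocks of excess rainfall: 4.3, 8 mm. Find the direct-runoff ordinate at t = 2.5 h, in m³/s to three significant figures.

By discrete convolution, Q_j = Σ (P_i / 10 mm) · U_{j−i}.
At t = 2.5 h (j=5): Q = (4.3/10)·10.8 + (8/10)·15.0 = 16.6 m³/s.

Q ≈ 16.6 m³/s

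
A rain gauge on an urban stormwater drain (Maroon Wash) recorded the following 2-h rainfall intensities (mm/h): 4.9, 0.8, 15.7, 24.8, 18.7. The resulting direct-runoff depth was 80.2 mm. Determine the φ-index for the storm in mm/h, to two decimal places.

φ ≈ 6.37 mm/h

Only the 3 blocks with intensity above φ contribute runoff: 15.7, 24.8, 18.7 mm/h.
Σ(I−φ)·Δt = d  ⇒  (15.7+24.8+18.7 − 3φ)·2 = 80.2
φ = (59.20 − 80.2/2) / 3 = 6.37 mm/h.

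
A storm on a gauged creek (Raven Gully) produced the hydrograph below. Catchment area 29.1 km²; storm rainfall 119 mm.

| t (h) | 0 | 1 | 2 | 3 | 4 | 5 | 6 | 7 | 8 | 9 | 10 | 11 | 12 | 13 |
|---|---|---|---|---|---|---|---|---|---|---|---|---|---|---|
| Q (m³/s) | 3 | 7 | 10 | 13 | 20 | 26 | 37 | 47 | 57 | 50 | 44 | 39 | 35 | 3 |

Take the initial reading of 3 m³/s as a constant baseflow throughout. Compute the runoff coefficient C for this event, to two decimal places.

C ≈ 0.36

ΣQ_DR = 349.0 m³/s; V = ΣQ_DR·Δt = 1.256 × 10^6 m³.
Runoff depth d = V / A = 43.18 mm.
C = d / P = 43.18 / 119 = 0.36.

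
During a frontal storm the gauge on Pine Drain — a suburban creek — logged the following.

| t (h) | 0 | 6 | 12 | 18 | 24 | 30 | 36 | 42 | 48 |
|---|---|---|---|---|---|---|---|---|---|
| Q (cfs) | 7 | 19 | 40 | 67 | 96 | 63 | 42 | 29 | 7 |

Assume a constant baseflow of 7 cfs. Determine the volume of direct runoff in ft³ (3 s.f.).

V ≈ 6.63 × 10^6 ft³

Direct-runoff ordinates (Q − Q_b): 0.0, 12.0, 33.0, 60.0, 89.0, 56.0, 35.0, 22.0, 0.0 cfs.
ΣQ_DR = 307.0 cfs.
With Δt = 6 h = 21600 s, V = ΣQ_DR · Δt = 307.0 × 21600 = 6.63 × 10^6 ft³.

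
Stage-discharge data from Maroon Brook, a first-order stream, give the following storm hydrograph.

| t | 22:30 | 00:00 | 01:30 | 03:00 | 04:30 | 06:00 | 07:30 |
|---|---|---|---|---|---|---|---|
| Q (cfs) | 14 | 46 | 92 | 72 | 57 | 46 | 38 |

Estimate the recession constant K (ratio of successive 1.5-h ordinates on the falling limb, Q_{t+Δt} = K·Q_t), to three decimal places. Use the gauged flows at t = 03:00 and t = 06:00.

Using the recession-limb readings at t = 03:00 and t = 06:00: Q falls from 72 to 46 cfs over 2 intervals.
K = (Q₂/Q₁)^(1/2) = (46/72)^(1/2) = 0.799.

K ≈ 0.799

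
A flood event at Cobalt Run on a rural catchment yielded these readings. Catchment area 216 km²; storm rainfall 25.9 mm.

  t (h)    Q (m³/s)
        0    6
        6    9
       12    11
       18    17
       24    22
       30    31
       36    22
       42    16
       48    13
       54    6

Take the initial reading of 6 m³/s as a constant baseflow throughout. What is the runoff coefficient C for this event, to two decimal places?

C ≈ 0.36

ΣQ_DR = 93.00 m³/s; V = ΣQ_DR·Δt = 2.009 × 10^6 m³.
Runoff depth d = V / A = 9.300 mm.
C = d / P = 9.300 / 25.9 = 0.36.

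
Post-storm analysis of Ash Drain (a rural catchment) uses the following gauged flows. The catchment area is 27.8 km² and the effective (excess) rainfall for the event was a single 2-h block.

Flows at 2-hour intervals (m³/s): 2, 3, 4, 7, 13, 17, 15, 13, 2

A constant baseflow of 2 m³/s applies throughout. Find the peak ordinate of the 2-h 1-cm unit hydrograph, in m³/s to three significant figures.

U_p ≈ 9.99 m³/s

Direct runoff: 0.0, 1.0, 2.0, 5.0, 11.0, 15.0, 13.0, 11.0, 0.0 m³/s; ΣQ_DR = 58.00 m³/s, peak = 15.0 m³/s.
Runoff depth d = ΣQ_DR·Δt / A = 58.00 × 7200 / (27.8 km²) = 15.02 mm.
The 1-cm UH is the DRH scaled by (10 mm)/d, so U_p = 15.0 × 10/15.02 = 9.99 m³/s.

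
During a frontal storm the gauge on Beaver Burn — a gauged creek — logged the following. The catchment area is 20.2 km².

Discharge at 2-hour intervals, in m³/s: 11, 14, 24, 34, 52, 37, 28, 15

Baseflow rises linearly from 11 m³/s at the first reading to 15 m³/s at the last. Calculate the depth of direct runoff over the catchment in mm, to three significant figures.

d ≈ 39.6 mm

Direct runoff: 0.00, 2.43, 11.86, 21.29, 38.71, 23.14, 13.57, 0.00 m³/s; ΣQ_DR = 111.0 m³/s.
V = ΣQ_DR · Δt = 111.0 × 7200 s = 7.992 × 10^5 m³.
Over A = 20.2 km², depth = V / A = 39.6 mm.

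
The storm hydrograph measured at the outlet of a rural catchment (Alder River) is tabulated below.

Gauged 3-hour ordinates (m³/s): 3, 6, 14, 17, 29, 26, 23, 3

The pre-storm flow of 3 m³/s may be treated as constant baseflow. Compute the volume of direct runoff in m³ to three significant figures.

V ≈ 1.05 × 10^6 m³

Direct-runoff ordinates (Q − Q_b): 0.0, 3.0, 11.0, 14.0, 26.0, 23.0, 20.0, 0.0 m³/s.
ΣQ_DR = 97.00 m³/s.
With Δt = 3 h = 10800 s, V = ΣQ_DR · Δt = 97.00 × 10800 = 1.05 × 10^6 m³.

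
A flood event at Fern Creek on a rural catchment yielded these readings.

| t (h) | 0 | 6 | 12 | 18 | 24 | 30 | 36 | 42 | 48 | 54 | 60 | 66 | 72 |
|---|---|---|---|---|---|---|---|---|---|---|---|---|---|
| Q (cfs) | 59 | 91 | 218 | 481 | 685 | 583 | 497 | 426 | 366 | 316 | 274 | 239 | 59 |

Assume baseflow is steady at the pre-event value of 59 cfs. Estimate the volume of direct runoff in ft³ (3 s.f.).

V ≈ 7.62 × 10^7 ft³

Direct-runoff ordinates (Q − Q_b): 0.0, 32.0, 159.0, 422.0, 626.0, 524.0, 438.0, 367.0, 307.0, 257.0, 215.0, 180.0, 0.0 cfs.
ΣQ_DR = 3527 cfs.
With Δt = 6 h = 21600 s, V = ΣQ_DR · Δt = 3527 × 21600 = 7.62 × 10^7 ft³.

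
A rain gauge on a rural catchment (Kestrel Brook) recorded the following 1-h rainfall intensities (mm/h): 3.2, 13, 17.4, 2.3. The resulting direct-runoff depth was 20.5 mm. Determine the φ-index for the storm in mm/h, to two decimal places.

Only the 2 blocks with intensity above φ contribute runoff: 13, 17.4 mm/h.
Σ(I−φ)·Δt = d  ⇒  (13+17.4 − 2φ)·1 = 20.5
φ = (30.40 − 20.5/1) / 2 = 4.95 mm/h.

φ ≈ 4.95 mm/h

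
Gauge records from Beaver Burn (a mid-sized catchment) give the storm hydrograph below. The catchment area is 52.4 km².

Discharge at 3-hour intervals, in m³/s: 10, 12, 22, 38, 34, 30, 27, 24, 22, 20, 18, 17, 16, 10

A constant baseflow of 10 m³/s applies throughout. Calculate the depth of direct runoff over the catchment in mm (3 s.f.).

d ≈ 33.0 mm

Direct runoff: 0.0, 2.0, 12.0, 28.0, 24.0, 20.0, 17.0, 14.0, 12.0, 10.0, 8.0, 7.0, 6.0, 0.0 m³/s; ΣQ_DR = 160.0 m³/s.
V = ΣQ_DR · Δt = 160.0 × 10800 s = 1.728 × 10^6 m³.
Over A = 52.4 km², depth = V / A = 33.0 mm.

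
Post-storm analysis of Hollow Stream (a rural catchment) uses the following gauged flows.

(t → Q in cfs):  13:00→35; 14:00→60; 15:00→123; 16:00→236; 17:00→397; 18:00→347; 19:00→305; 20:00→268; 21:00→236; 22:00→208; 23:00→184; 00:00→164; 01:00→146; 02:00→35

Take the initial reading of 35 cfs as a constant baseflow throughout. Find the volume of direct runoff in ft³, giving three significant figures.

Direct-runoff ordinates (Q − Q_b): 0.0, 25.0, 88.0, 201.0, 362.0, 312.0, 270.0, 233.0, 201.0, 173.0, 149.0, 129.0, 111.0, 0.0 cfs.
ΣQ_DR = 2254 cfs.
With Δt = 1 h = 3600 s, V = ΣQ_DR · Δt = 2254 × 3600 = 8.11 × 10^6 ft³.

V ≈ 8.11 × 10^6 ft³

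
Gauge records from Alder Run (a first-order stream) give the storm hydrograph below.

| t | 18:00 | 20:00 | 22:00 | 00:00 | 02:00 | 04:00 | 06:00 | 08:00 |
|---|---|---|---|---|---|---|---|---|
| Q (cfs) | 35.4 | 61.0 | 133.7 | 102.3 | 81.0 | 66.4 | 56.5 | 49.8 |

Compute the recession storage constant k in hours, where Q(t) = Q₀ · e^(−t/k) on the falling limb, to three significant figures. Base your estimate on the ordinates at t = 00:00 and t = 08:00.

k ≈ 11.1 h

On the falling limb, Q drops from 102.3 to 49.8 cfs between t = 00:00 and t = 08:00 (Δt = 8 h).
k = −Δt / ln(Q₂/Q₁) = −8 / ln(49.8/102.3) = 11.1 h.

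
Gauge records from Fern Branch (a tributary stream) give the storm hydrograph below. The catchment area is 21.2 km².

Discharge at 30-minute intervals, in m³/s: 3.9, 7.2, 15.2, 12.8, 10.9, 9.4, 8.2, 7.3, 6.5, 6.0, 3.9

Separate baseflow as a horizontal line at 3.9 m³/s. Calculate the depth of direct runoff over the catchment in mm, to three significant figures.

d ≈ 4.11 mm

Direct runoff: 0.0, 3.3, 11.3, 8.9, 7.0, 5.5, 4.3, 3.4, 2.6, 2.1, 0.0 m³/s; ΣQ_DR = 48.40 m³/s.
V = ΣQ_DR · Δt = 48.40 × 1800 s = 87120 m³.
Over A = 21.2 km², depth = V / A = 4.11 mm.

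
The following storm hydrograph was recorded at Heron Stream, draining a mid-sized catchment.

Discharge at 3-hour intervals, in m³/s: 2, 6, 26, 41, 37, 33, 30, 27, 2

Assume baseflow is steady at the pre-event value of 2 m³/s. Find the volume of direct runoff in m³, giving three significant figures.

V ≈ 2.01 × 10^6 m³

Direct-runoff ordinates (Q − Q_b): 0.0, 4.0, 24.0, 39.0, 35.0, 31.0, 28.0, 25.0, 0.0 m³/s.
ΣQ_DR = 186.0 m³/s.
With Δt = 3 h = 10800 s, V = ΣQ_DR · Δt = 186.0 × 10800 = 2.01 × 10^6 m³.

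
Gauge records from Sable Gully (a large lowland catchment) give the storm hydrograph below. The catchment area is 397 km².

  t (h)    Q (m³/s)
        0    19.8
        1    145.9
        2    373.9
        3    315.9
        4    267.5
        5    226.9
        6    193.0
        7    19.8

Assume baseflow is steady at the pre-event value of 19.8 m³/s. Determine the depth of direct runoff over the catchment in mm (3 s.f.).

d ≈ 12.7 mm

Direct runoff: 0.0, 126.1, 354.1, 296.1, 247.7, 207.1, 173.2, 0.0 m³/s; ΣQ_DR = 1404 m³/s.
V = ΣQ_DR · Δt = 1404 × 3600 s = 5.055 × 10^6 m³.
Over A = 397 km², depth = V / A = 12.7 mm.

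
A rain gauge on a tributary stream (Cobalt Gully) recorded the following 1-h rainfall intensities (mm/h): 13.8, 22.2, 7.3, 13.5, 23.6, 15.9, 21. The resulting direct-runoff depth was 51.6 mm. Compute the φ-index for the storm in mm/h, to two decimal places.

φ ≈ 9.73 mm/h

Only the 6 blocks with intensity above φ contribute runoff: 13.8, 22.2, 13.5, 23.6, 15.9, 21 mm/h.
Σ(I−φ)·Δt = d  ⇒  (13.8+22.2+13.5+23.6+15.9+21 − 6φ)·1 = 51.6
φ = (110.0 − 51.6/1) / 6 = 9.73 mm/h.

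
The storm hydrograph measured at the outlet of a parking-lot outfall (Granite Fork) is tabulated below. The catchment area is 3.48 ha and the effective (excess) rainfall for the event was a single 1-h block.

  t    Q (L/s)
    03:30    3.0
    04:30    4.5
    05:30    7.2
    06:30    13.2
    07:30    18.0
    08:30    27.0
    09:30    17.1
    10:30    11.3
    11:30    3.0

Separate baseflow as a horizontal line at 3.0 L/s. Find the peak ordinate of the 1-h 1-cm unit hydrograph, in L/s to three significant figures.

U_p ≈ 30.0 L/s

Direct runoff: 0.0, 1.5, 4.2, 10.2, 15.0, 24.0, 14.1, 8.3, 0.0 L/s; ΣQ_DR = 77.30 L/s, peak = 24.0 L/s.
Runoff depth d = ΣQ_DR·Δt / A = 77.30 × 3600 / (3.48 ha) = 7.997 mm.
The 1-cm UH is the DRH scaled by (10 mm)/d, so U_p = 24.0 × 10/7.997 = 30.0 L/s.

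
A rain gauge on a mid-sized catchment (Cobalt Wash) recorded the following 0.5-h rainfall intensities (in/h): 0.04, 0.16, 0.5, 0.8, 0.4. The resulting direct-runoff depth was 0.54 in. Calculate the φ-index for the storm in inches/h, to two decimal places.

Only the 3 blocks with intensity above φ contribute runoff: 0.5, 0.8, 0.4 in/h.
Σ(I−φ)·Δt = d  ⇒  (0.5+0.8+0.4 − 3φ)·0.5 = 0.54
φ = (1.700 − 0.54/0.5) / 3 = 0.21 in/h.

φ ≈ 0.21 in/h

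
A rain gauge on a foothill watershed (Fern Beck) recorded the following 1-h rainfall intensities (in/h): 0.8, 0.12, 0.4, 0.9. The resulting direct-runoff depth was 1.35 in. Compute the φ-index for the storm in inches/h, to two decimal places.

φ ≈ 0.25 in/h

Only the 3 blocks with intensity above φ contribute runoff: 0.8, 0.4, 0.9 in/h.
Σ(I−φ)·Δt = d  ⇒  (0.8+0.4+0.9 − 3φ)·1 = 1.35
φ = (2.100 − 1.35/1) / 3 = 0.25 in/h.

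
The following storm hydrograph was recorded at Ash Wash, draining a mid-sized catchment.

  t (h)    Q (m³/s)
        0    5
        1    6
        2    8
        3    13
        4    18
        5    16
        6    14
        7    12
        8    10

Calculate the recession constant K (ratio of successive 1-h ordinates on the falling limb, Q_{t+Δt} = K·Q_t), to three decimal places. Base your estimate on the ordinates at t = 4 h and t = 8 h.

Using the recession-limb readings at t = 4 h and t = 8 h: Q falls from 18 to 10 m³/s over 4 intervals.
K = (Q₂/Q₁)^(1/4) = (10/18)^(1/4) = 0.863.

K ≈ 0.863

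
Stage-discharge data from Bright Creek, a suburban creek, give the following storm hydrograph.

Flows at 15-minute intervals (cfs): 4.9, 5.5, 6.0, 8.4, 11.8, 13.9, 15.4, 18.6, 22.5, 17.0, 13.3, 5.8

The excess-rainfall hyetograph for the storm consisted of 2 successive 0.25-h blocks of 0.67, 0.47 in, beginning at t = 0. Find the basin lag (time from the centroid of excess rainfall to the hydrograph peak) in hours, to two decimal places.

Centroid of excess rainfall: t_c = Σ P_i·t̄_i / ΣP_i = 0.2281 h (block centres at 0.125, 0.375 h).
Hydrograph peak occurs at t = 2 h, so basin lag t_L = 2 − 0.2281 = 1.77 h.

t_L ≈ 1.77 h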